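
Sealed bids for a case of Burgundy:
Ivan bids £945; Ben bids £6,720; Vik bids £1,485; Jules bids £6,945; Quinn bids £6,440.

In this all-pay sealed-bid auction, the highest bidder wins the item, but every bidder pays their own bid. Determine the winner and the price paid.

All-pay sealed-bid auction: the highest bidder wins the item, but every bidder pays their own bid.
Bids in order: 6,945 (Jules) > 6,720 (Ben) > 6,440 (Quinn) > 1,485 (Vik) > 945 (Ivan)
Jules is highest and takes the item; every bidder forfeits their bid.

Jules pays £6,945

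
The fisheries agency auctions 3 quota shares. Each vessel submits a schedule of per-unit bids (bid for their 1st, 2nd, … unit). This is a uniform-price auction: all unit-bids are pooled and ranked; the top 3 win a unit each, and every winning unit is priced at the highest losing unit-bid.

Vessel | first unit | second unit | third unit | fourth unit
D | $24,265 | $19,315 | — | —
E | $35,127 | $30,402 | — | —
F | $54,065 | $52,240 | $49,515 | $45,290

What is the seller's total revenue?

Total revenue: $135,870

Pooled unit-bids ranked (top 3): 54,065 (F-1), 52,240 (F-2), 49,515 (F-3)
Highest rejected unit-bid = $45,290.
Allocation: F 3. Every unit priced at $45,290.
Revenue = 3 × 45,290 = $135,870.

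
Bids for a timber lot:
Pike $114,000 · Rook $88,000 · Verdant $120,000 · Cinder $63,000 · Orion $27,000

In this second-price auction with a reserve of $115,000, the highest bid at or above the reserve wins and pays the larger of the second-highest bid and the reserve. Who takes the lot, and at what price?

Verdant pays $115,000

Sorting bids: 120,000 (Verdant) > 114,000 (Pike) > 88,000 (Rook) > 63,000 (Cinder) > 27,000 (Orion)
Highest eligible bid: Verdant at $120,000.
max(second-highest $114,000, reserve $115,000) = $115,000.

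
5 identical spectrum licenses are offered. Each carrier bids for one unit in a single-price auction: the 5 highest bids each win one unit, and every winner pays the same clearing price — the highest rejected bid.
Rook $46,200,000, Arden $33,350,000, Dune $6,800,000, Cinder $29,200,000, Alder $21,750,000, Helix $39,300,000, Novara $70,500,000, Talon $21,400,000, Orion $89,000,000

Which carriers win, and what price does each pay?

Orion, Novara, Rook, Helix, Arden; each pays $29,200,000

Bids ranked high→low: 89,000,000 (Orion), 70,500,000 (Novara), 46,200,000 (Rook), 39,300,000 (Helix), 33,350,000 (Arden), 29,200,000 (Cinder), 21,750,000 (Alder), …
Winners (5 units): Orion, Novara, Rook, Helix, Arden.
Highest unsuccessful bid: $29,200,000 → clearing price.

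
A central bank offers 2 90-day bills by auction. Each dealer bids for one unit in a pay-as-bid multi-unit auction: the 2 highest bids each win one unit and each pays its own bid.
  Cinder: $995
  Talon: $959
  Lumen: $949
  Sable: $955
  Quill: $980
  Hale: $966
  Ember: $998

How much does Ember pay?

Ember pays $998

Sorting: 998 (Ember), 995 (Cinder), 980 (Quill), 966 (Hale), …
Winners (2 units): Ember, Cinder.
Ember wins → own bid $998.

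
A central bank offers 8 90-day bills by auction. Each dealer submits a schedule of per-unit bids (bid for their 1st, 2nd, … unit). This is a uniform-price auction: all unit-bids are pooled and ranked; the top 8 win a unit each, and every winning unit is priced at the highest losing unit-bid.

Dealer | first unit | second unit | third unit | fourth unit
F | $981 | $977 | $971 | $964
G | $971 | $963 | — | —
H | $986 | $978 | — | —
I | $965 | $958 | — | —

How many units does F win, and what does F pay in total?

Merging the schedules and taking the best 8: 986 (H-1), 981 (F-1), 978 (H-2), 977 (F-2), 971 (F-3), 971 (G-1), 965 (I-1), 964 (F-4)
First bid not allocated: $963.
F wins 4 unit(s) at $963 each.

F: 4 units, pays $3,852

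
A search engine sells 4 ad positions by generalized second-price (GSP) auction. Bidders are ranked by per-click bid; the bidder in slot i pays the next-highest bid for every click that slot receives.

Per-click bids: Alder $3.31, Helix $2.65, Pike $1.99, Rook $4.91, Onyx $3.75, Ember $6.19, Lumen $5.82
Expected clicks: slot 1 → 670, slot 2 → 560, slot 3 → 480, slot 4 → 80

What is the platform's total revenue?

Per-click bids in order: $6.19 (Ember) > $5.82 (Lumen) > $4.91 (Rook) > $3.75 (Onyx) > $3.31 (Alder) > …
Slot 1: Ember pays $5.82 × 670 = $3899.40
Slot 2: Lumen pays $4.91 × 560 = $2749.60
Slot 3: Rook pays $3.75 × 480 = $1800.00
Slot 4: Onyx pays $3.31 × 80 = $264.80
Total = $8713.80

Total revenue: $8713.80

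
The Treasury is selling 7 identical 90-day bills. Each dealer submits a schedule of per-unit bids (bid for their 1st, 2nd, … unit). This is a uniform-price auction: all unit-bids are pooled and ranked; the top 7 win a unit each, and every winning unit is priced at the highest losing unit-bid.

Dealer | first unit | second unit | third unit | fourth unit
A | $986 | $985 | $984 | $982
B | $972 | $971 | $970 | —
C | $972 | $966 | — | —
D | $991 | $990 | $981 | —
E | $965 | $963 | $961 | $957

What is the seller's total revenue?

Merging the schedules and taking the best 7: 991 (D-1), 990 (D-2), 986 (A-1), 985 (A-2), 984 (A-3), 982 (A-4), 981 (D-3)
The (k+1)-th unit-bid is $972.
Allocation: A 4, D 3. Every unit priced at $972.
Revenue = 7 × 972 = $6,804.

Total revenue: $6,804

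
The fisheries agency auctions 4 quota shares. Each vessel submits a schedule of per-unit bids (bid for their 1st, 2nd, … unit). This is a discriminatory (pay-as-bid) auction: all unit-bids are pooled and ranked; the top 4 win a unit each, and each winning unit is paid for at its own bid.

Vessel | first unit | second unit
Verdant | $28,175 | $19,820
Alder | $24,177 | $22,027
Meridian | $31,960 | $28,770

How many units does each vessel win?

Alder 1, Meridian 2, Verdant 1

All unit-bids, highest first — top 4: 31,960 (Meridian-1), 28,770 (Meridian-2), 28,175 (Verdant-1), 24,177 (Alder-1)
Next rejected bid: $22,027 (not a price — pay-as-bid).
Allocation: Alder 1, Meridian 2, Verdant 1.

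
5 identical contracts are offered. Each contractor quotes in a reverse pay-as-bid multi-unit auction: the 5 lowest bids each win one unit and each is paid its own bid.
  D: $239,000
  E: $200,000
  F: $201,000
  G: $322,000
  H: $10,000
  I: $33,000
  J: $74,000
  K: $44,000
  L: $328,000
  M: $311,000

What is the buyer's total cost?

Total cost: $361,000

Sorting: 10,000 (H), 33,000 (I), 44,000 (K), 74,000 (J), 200,000 (E), 201,000 (F), 239,000 (D), …
The 5 lowest are H, I, K, J, E.
Total cost = 10,000 + 33,000 + 44,000 + 74,000 + 200,000 = $361,000.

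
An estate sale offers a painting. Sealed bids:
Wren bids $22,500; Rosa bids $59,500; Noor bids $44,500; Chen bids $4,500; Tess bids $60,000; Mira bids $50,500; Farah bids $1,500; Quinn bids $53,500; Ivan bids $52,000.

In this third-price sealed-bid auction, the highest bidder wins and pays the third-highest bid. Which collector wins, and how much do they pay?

Bids ranked: 60,000 (Tess) > 59,500 (Rosa) > 53,500 (Quinn) > 52,000 (Ivan) > 50,500 (Mira) > 44,500 (Noor) > …
Tess wins; payment is bid #3 in the ranking = $53,500.

Tess pays $53,500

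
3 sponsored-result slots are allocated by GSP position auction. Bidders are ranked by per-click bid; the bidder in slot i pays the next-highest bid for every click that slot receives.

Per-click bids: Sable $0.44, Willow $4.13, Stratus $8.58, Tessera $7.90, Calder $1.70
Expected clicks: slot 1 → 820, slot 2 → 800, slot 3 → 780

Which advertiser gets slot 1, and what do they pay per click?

Stratus; $7.90 per click

Ranked by bid: $8.58 (Stratus) > $7.90 (Tessera) > $4.13 (Willow) > $1.70 (Calder) > …
Slot 1 goes to the first-ranked bidder, Stratus, who pays the next bid down: $7.90/click.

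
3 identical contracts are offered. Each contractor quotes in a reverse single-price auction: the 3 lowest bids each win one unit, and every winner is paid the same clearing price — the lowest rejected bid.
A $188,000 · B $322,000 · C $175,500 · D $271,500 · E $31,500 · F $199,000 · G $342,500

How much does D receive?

Ordering the bids: 31,500 (E), 175,500 (C), 188,000 (A), 199,000 (F), 271,500 (D), …
Lowest 3: E, C, A.
First losing bid is F's $199,000, which sets the uniform price.
D does not win → is paid $0.

D is paid $0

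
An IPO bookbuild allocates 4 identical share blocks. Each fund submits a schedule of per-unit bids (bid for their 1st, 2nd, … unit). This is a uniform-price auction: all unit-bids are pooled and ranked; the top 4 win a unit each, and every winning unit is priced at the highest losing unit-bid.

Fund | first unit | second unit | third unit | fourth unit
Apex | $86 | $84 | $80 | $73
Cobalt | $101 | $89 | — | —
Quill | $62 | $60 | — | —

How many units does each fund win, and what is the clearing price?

Apex 2, Cobalt 2; clearing price $80

All unit-bids, highest first — top 4: 101 (Cobalt-1), 89 (Cobalt-2), 86 (Apex-1), 84 (Apex-2)
Highest rejected unit-bid = $80.
Allocation: Apex 2, Cobalt 2.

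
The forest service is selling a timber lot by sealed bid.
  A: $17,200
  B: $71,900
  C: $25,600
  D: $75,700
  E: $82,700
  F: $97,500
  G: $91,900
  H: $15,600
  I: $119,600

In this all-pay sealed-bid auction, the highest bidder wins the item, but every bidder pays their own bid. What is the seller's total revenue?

Bids in order: 119,600 (I) > 97,500 (F) > 91,900 (G) > 82,700 (E) > 75,700 (D) > 71,900 (B) > …
Every bidder forfeits their bid regardless of winning.
Revenue = 17,200 + 71,900 + 25,600 + 75,700 + 82,700 + 97,500 + 91,900 + 15,600 + 119,600 = $597,700.

Total revenue: $597,700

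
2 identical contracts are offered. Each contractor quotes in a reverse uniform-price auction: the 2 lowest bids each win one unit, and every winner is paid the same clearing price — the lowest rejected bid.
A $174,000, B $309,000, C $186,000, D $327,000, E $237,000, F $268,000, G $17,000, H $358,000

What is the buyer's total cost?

Total cost: $372,000

Bids ranked low→high: 17,000 (G), 174,000 (A), 186,000 (C), 237,000 (E), …
Winners (2 units): G, A.
Clearing price = lowest rejected bid = $186,000.
Total cost = 2 × $186,000 = $372,000.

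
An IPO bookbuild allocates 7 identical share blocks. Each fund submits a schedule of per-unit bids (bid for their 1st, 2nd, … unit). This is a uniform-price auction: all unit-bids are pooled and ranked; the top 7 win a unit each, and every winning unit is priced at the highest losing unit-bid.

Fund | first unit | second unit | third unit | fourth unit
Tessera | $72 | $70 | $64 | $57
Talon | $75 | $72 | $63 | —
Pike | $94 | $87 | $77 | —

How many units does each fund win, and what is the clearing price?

All unit-bids, highest first — top 7: 94 (Pike-1), 87 (Pike-2), 77 (Pike-3), 75 (Talon-1), 72 (Tessera-1), 72 (Talon-2), 70 (Tessera-2)
The (k+1)-th unit-bid is $64.
Allocation: Pike 3, Talon 2, Tessera 2.

Pike 3, Talon 2, Tessera 2; clearing price $64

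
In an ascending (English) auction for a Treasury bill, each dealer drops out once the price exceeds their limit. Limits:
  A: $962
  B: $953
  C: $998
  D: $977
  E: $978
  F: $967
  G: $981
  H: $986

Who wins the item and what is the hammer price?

Rule: the price rises until one bidder remains; the winner pays the price at which the last rival dropped out.
Sorting limits: 998 (C) > 986 (H) > 981 (G) > 978 (E) > 977 (D) > 967 (F) > …
Bidding ends when H exits at $986; C takes it.

C wins at $986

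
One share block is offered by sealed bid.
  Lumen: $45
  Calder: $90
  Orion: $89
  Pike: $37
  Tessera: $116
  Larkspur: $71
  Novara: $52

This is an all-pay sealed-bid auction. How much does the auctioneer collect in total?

Bids ranked: 116 (Tessera) > 90 (Calder) > 89 (Orion) > 71 (Larkspur) > 52 (Novara) > 45 (Lumen) > …
Every bidder forfeits their bid regardless of winning.
Revenue = 45 + 90 + 89 + 37 + 116 + 71 + 52 = $500.

Total revenue: $500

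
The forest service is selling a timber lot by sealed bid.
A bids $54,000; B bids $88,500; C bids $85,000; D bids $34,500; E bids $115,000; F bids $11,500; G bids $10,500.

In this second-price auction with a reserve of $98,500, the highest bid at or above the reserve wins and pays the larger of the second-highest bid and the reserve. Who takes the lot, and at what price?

E pays $98,500

Rule: the highest bid at or above the reserve wins and pays the larger of the second-highest bid and the reserve.
Bids ranked: 115,000 (E) > 88,500 (B) > 85,000 (C) > 54,000 (A) > 34,500 (D) > 11,500 (F) > …
Highest eligible bid: E at $115,000.
max(second-highest $88,500, reserve $98,500) = $98,500.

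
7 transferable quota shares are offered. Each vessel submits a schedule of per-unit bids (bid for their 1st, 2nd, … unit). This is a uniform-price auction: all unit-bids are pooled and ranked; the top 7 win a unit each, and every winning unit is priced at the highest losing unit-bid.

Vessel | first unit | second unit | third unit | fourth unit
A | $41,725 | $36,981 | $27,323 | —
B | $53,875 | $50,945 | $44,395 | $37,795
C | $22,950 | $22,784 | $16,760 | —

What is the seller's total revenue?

Merging the schedules and taking the best 7: 53,875 (B-1), 50,945 (B-2), 44,395 (B-3), 41,725 (A-1), 37,795 (B-4), 36,981 (A-2), 27,323 (A-3)
Highest rejected unit-bid = $22,950.
Allocation: A 3, B 4. Every unit priced at $22,950.
Revenue = 7 × 22,950 = $160,650.

Total revenue: $160,650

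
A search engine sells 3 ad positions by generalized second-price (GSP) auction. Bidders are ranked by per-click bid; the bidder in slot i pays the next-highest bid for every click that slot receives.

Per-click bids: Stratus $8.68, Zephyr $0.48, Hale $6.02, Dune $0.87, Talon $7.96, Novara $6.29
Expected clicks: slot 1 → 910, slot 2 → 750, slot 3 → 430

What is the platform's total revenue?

Per-click bids in order: $8.68 (Stratus) > $7.96 (Talon) > $6.29 (Novara) > $6.02 (Hale) > …
Slot 1: Stratus pays $7.96 × 910 = $7243.60
Slot 2: Talon pays $6.29 × 750 = $4717.50
Slot 3: Novara pays $6.02 × 430 = $2588.60
Total = $14549.70

Total revenue: $14549.70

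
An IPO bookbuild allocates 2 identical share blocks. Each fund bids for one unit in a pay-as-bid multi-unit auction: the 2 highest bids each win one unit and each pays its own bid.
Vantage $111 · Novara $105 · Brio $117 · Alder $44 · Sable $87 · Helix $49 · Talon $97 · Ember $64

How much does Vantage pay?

Vantage pays $111

Ordering the bids: 117 (Brio), 111 (Vantage), 105 (Novara), 97 (Talon), …
Winners (2 units): Brio, Vantage.
Vantage wins → own bid $111.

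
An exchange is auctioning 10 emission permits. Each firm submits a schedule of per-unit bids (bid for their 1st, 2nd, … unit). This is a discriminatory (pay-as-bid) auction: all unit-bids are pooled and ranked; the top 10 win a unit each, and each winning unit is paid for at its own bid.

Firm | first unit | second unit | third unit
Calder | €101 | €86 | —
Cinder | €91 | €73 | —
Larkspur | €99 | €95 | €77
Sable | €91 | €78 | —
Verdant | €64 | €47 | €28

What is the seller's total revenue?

All unit-bids, highest first — top 10: 101 (Calder-1), 99 (Larkspur-1), 95 (Larkspur-2), 91 (Cinder-1), 91 (Sable-1), 86 (Calder-2), 78 (Sable-2), 77 (Larkspur-3), 73 (Cinder-2), 64 (Verdant-1)
Next rejected bid: €47 (not a price — pay-as-bid).
Each winning unit pays its own bid.
Revenue = 101 + 99 + 95 + 91 + 91 + 86 + 78 + 77 + 73 + 64 = €855.

Total revenue: €855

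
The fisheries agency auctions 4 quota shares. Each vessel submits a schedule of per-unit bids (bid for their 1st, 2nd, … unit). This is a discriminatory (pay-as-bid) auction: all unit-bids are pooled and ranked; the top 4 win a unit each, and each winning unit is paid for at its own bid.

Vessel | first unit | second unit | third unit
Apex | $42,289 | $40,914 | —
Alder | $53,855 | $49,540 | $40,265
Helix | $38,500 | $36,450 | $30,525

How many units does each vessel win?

Alder 2, Apex 2

Merging the schedules and taking the best 4: 53,855 (Alder-1), 49,540 (Alder-2), 42,289 (Apex-1), 40,914 (Apex-2)
Next rejected bid: $40,265 (not a price — pay-as-bid).
Allocation: Alder 2, Apex 2.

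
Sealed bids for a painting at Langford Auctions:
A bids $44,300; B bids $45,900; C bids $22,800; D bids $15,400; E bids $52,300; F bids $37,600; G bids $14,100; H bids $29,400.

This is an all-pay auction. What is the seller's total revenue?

All-pay auction: the highest bidder wins the item, but every bidder pays their own bid.
Sorting bids: 52,300 (E) > 45,900 (B) > 44,300 (A) > 37,600 (F) > 29,400 (H) > 22,800 (C) > …
E wins with the top bid; all bids are sunk regardless.
Every bidder forfeits their bid regardless of winning.
Revenue = 44,300 + 45,900 + 22,800 + 15,400 + 52,300 + 37,600 + 14,100 + 29,400 = $261,800.

Total revenue: $261,800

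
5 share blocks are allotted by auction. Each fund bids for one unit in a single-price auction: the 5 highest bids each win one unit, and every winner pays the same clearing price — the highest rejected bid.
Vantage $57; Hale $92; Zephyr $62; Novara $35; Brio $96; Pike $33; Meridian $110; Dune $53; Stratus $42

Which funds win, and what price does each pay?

Meridian, Brio, Hale, Zephyr, Vantage; each pays $53

Bids ranked high→low: 110 (Meridian), 96 (Brio), 92 (Hale), 62 (Zephyr), 57 (Vantage), 53 (Dune), 42 (Stratus), …
The 5 highest are Meridian, Brio, Hale, Zephyr, Vantage.
First losing bid is Dune's $53, which sets the uniform price.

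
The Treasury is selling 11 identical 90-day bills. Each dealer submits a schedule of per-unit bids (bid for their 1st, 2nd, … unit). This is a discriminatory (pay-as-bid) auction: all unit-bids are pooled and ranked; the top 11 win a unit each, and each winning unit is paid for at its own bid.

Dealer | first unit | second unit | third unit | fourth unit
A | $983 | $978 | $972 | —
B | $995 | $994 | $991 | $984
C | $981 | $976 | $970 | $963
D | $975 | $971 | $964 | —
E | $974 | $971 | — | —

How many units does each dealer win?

A 3, B 4, C 2, D 1, E 1

Merging the schedules and taking the best 11: 995 (B-1), 994 (B-2), 991 (B-3), 984 (B-4), 983 (A-1), 981 (C-1), 978 (A-2), 976 (C-2), 975 (D-1), 974 (E-1), 972 (A-3)
Next rejected bid: $971 (not a price — pay-as-bid).
Allocation: A 3, B 4, C 2, D 1, E 1.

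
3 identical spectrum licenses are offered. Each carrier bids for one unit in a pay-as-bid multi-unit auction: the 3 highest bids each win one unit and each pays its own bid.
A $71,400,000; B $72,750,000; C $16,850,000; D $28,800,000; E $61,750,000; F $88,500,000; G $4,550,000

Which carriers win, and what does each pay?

F $88,500,000, B $72,750,000, A $71,400,000

Sorting: 88,500,000 (F), 72,750,000 (B), 71,400,000 (A), 61,750,000 (E), 28,800,000 (D), …
Winners (3 units): F, B, A.
Each winner pays its own bid: F $88,500,000, B $72,750,000, A $71,400,000.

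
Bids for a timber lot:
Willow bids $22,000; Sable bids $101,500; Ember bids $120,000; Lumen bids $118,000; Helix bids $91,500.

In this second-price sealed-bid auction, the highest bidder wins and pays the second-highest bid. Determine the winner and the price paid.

Ember pays $118,000

Bids ranked: 120,000 (Ember) > 118,000 (Lumen) > 101,500 (Sable) > 91,500 (Helix) > 22,000 (Willow)
Ember is highest; pays the second-highest bid, $118,000.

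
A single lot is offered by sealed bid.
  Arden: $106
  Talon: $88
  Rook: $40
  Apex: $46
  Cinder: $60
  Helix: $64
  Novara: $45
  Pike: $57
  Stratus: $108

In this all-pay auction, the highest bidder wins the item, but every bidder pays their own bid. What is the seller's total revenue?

Total revenue: $614

Rule: the highest bidder wins the item, but every bidder pays their own bid.
Sorting bids: 108 (Stratus) > 106 (Arden) > 88 (Talon) > 64 (Helix) > 60 (Cinder) > 57 (Pike) > …
Every bidder forfeits their bid regardless of winning.
Revenue = 106 + 88 + 40 + 46 + 60 + 64 + 45 + 57 + 108 = $614.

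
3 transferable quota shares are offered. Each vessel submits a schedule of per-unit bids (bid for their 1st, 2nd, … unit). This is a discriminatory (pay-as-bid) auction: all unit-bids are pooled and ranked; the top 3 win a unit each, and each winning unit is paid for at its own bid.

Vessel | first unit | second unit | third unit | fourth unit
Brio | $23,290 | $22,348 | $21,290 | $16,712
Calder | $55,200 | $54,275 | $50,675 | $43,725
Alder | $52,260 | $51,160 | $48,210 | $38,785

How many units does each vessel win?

Merging the schedules and taking the best 3: 55,200 (Calder-1), 54,275 (Calder-2), 52,260 (Alder-1)
Next rejected bid: $51,160 (not a price — pay-as-bid).
Allocation: Alder 1, Calder 2.

Alder 1, Calder 2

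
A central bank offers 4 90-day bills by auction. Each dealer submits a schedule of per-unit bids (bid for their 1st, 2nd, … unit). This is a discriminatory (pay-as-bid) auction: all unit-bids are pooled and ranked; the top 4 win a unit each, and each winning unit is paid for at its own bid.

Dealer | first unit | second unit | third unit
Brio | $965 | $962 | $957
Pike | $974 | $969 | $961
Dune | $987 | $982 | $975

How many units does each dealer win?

Dune 3, Pike 1

Merging the schedules and taking the best 4: 987 (Dune-1), 982 (Dune-2), 975 (Dune-3), 974 (Pike-1)
Next rejected bid: $969 (not a price — pay-as-bid).
Allocation: Dune 3, Pike 1.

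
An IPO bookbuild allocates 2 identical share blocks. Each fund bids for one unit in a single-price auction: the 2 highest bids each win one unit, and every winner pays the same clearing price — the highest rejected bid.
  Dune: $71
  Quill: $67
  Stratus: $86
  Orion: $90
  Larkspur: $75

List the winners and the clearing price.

Orion, Stratus; each pays $75

Bids ranked high→low: 90 (Orion), 86 (Stratus), 75 (Larkspur), 71 (Dune), …
Winners (2 units): Orion, Stratus.
Highest unsuccessful bid: $75 → clearing price.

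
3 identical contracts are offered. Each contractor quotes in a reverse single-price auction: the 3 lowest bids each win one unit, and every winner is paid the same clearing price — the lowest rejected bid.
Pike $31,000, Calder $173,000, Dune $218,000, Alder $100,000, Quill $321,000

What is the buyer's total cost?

Sorting: 31,000 (Pike), 100,000 (Alder), 173,000 (Calder), 218,000 (Dune), 321,000 (Quill)
Lowest 3: Pike, Alder, Calder.
Lowest unsuccessful bid: $218,000 → clearing price.
Total cost = 3 × $218,000 = $654,000.

Total cost: $654,000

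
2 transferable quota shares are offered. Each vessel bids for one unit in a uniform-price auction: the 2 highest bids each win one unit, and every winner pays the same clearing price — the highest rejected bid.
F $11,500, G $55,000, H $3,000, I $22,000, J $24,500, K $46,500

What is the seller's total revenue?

Total revenue: $49,000

Bids ranked high→low: 55,000 (G), 46,500 (K), 24,500 (J), 22,000 (I), …
Winners (2 units): G, K.
First losing bid is J's $24,500, which sets the uniform price.
Total revenue = 2 × $24,500 = $49,000.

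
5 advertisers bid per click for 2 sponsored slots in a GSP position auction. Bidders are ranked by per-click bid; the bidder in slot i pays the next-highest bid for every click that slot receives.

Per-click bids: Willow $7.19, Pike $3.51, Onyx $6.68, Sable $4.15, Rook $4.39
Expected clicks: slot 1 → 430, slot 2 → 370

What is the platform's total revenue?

Total revenue: $4496.70

Ranked by bid: $7.19 (Willow) > $6.68 (Onyx) > $4.39 (Rook) > …
Slot 1: Willow pays $6.68 × 430 = $2872.40
Slot 2: Onyx pays $4.39 × 370 = $1624.30
Total = $4496.70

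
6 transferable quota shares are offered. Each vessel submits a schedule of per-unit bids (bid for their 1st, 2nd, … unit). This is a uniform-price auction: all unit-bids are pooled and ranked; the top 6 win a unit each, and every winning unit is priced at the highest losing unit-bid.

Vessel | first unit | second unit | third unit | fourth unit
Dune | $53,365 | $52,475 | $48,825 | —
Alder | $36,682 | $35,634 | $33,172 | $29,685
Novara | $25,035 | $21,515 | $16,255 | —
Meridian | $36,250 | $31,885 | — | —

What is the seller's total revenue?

All unit-bids, highest first — top 6: 53,365 (Dune-1), 52,475 (Dune-2), 48,825 (Dune-3), 36,682 (Alder-1), 36,250 (Meridian-1), 35,634 (Alder-2)
First bid not allocated: $33,172.
Allocation: Alder 2, Dune 3, Meridian 1. Every unit priced at $33,172.
Revenue = 6 × 33,172 = $199,032.

Total revenue: $199,032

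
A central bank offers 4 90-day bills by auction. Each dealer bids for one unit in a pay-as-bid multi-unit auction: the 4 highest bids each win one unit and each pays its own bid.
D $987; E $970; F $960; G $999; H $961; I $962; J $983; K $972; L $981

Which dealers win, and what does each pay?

G $999, D $987, J $983, L $981

Ordering the bids: 999 (G), 987 (D), 983 (J), 981 (L), 972 (K), 970 (E), …
Top 4: G, D, J, L.
Each winner pays its own bid: G $999, D $987, J $983, L $981.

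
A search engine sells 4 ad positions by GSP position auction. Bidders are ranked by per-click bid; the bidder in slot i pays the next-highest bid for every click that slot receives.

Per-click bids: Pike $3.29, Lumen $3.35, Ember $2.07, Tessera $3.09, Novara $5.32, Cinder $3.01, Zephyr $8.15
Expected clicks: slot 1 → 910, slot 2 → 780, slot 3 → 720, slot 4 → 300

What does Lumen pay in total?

Lumen pays $2368.80

Ranked by bid: $8.15 (Zephyr) > $5.32 (Novara) > $3.35 (Lumen) > $3.29 (Pike) > $3.09 (Tessera) > …
Lumen holds slot 3 → pays next bid $3.29 × 720 clicks = $2368.80.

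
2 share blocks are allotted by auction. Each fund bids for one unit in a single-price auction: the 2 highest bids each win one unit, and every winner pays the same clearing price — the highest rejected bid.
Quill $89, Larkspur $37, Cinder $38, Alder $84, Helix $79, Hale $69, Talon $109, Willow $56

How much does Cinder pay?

Ordering the bids: 109 (Talon), 89 (Quill), 84 (Alder), 79 (Helix), …
The 2 highest are Talon, Quill.
Clearing price = highest rejected bid = $84.
Cinder does not win → pays $0.

Cinder pays $0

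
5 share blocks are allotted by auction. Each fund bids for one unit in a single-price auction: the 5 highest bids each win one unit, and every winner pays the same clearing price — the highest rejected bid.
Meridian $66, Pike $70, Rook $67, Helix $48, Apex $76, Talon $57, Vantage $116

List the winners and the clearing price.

Vantage, Apex, Pike, Rook, Meridian; each pays $57

Bids ranked high→low: 116 (Vantage), 76 (Apex), 70 (Pike), 67 (Rook), 66 (Meridian), 57 (Talon), 48 (Helix)
Top 5: Vantage, Apex, Pike, Rook, Meridian.
First losing bid is Talon's $57, which sets the uniform price.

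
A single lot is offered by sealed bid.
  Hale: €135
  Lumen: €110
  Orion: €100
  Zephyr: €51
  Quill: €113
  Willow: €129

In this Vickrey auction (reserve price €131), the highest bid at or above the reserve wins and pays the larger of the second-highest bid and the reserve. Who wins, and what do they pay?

Vickrey auction (reserve price €131): the highest bid at or above the reserve wins and pays the larger of the second-highest bid and the reserve.
Sorting bids: 135 (Hale) > 129 (Willow) > 113 (Quill) > 110 (Lumen) > 100 (Orion) > 51 (Zephyr)
Highest eligible bid: Hale at €135.
max(second-highest €129, reserve €131) = €131.

Hale pays €131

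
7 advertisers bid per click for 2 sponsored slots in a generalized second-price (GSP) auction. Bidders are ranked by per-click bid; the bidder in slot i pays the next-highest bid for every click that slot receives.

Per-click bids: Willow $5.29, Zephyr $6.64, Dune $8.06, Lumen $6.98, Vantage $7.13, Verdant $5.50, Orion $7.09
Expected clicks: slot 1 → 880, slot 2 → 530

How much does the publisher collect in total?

Per-click bids in order: $8.06 (Dune) > $7.13 (Vantage) > $7.09 (Orion) > …
Slot 1: Dune pays $7.13 × 880 = $6274.40
Slot 2: Vantage pays $7.09 × 530 = $3757.70
Total = $10032.10

Total revenue: $10032.10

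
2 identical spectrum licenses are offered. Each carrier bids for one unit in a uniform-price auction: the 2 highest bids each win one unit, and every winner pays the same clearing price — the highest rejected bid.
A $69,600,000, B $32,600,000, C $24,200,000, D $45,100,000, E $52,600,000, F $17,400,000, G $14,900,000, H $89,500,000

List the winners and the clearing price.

H, A; each pays $52,600,000

Sorting: 89,500,000 (H), 69,600,000 (A), 52,600,000 (E), 45,100,000 (D), …
The 2 highest are H, A.
Clearing price = highest rejected bid = $52,600,000.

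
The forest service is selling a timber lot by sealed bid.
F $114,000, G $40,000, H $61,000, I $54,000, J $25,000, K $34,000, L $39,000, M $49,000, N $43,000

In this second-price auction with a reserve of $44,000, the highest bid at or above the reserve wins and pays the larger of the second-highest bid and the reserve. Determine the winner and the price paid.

Sorting bids: 114,000 (F) > 61,000 (H) > 54,000 (I) > 49,000 (M) > 43,000 (N) > 40,000 (G) > …
F has the top bid at or above the reserve ($114,000).
Second-highest bid $61,000 exceeds the reserve $44,000 → payment $61,000.

F pays $61,000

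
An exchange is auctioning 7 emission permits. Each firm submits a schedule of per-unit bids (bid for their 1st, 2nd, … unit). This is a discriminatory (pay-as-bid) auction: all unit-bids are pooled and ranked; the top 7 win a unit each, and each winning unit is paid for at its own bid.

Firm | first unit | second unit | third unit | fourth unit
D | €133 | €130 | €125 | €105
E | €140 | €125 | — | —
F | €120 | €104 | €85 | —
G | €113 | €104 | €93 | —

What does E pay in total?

E pays €265

Pooled unit-bids ranked (top 7): 140 (E-1), 133 (D-1), 130 (D-2), 125 (D-3), 125 (E-2), 120 (F-1), 113 (G-1)
Next rejected bid: €105 (not a price — pay-as-bid).
E's winning unit-bids: 140 + 125 = €265.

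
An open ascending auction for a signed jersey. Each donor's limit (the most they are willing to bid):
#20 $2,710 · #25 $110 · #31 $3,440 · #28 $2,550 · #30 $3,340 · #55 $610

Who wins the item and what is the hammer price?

#31 wins at $3,340

Sorting limits: 3,440 (#31) > 3,340 (#30) > 2,710 (#20) > 2,550 (#28) > 610 (#55) > 110 (#25)
Bidding ends when #30 exits at $3,340; #31 takes it.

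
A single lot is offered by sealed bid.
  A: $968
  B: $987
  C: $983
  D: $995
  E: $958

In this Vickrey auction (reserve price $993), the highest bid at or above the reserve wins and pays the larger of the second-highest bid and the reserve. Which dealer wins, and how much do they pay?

Rule: the highest bid at or above the reserve wins and pays the larger of the second-highest bid and the reserve.
Sorting bids: 995 (D) > 987 (B) > 983 (C) > 968 (A) > 958 (E)
Highest eligible bid: D at $995.
Second-highest bid $987 is below the reserve $993, so the reserve binds → payment $993.

D pays $993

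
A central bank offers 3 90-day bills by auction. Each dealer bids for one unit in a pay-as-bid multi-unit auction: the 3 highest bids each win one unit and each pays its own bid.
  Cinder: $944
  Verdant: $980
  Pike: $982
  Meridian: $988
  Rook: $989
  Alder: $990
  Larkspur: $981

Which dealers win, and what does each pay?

Ordering the bids: 990 (Alder), 989 (Rook), 988 (Meridian), 982 (Pike), 981 (Larkspur), …
Top 3: Alder, Rook, Meridian.
Each winner pays its own bid: Alder $990, Rook $989, Meridian $988.

Alder $990, Rook $989, Meridian $988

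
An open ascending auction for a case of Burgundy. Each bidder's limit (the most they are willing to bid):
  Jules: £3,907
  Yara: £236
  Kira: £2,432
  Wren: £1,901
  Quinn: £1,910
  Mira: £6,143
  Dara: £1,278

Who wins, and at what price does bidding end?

Sorting limits: 6,143 (Mira) > 3,907 (Jules) > 2,432 (Kira) > 1,910 (Quinn) > 1,901 (Wren) > 1,278 (Dara) > …
Once the price passes £3,907, only Mira is left; the hammer falls at Jules's limit of £3,907.

Mira wins at £3,907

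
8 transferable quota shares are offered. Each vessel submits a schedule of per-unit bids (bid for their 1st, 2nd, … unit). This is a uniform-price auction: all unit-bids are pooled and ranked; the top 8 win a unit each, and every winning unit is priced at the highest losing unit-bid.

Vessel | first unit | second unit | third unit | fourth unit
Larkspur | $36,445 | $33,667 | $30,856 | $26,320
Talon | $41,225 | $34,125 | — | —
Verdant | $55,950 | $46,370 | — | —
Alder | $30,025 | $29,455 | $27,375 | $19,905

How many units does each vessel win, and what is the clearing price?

All unit-bids, highest first — top 8: 55,950 (Verdant-1), 46,370 (Verdant-2), 41,225 (Talon-1), 36,445 (Larkspur-1), 34,125 (Talon-2), 33,667 (Larkspur-2), 30,856 (Larkspur-3), 30,025 (Alder-1)
The (k+1)-th unit-bid is $29,455.
Allocation: Alder 1, Larkspur 3, Talon 2, Verdant 2.

Alder 1, Larkspur 3, Talon 2, Verdant 2; clearing price $29,455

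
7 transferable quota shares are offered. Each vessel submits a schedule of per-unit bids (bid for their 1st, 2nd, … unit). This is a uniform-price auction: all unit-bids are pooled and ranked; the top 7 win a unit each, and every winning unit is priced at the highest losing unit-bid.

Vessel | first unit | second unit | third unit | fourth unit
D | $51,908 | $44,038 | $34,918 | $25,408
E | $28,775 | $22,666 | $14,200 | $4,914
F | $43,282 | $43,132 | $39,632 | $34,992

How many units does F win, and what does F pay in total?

F: 4 units, pays $115,100

Merging the schedules and taking the best 7: 51,908 (D-1), 44,038 (D-2), 43,282 (F-1), 43,132 (F-2), 39,632 (F-3), 34,992 (F-4), 34,918 (D-3)
The (k+1)-th unit-bid is $28,775.
F wins 4 unit(s) at $28,775 each.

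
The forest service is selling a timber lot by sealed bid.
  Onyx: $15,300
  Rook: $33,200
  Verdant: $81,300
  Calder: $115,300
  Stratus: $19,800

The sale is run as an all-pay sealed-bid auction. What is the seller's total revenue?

Bids ranked: 115,300 (Calder) > 81,300 (Verdant) > 33,200 (Rook) > 19,800 (Stratus) > 15,300 (Onyx)
Calder wins with the top bid; all bids are sunk regardless.
Every bidder forfeits their bid regardless of winning.
Revenue = 15,300 + 33,200 + 81,300 + 115,300 + 19,800 = $264,900.

Total revenue: $264,900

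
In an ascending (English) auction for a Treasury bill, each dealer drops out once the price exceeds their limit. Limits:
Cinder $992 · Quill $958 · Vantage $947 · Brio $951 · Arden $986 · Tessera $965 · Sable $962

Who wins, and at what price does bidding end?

Cinder wins at $986

Limits ranked: 992 (Cinder) > 986 (Arden) > 965 (Tessera) > 962 (Sable) > 958 (Quill) > 951 (Brio) > …
Once the price passes $986, only Cinder is left; the hammer falls at Arden's limit of $986.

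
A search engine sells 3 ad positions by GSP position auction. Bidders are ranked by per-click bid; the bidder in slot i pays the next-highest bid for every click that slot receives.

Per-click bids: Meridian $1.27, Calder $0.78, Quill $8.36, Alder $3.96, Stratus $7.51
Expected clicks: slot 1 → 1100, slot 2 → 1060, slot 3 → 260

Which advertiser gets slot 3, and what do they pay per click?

Per-click bids in order: $8.36 (Quill) > $7.51 (Stratus) > $3.96 (Alder) > $1.27 (Meridian) > …
Slot 3 goes to the third-ranked bidder, Alder, who pays the next bid down: $1.27/click.

Alder; $1.27 per click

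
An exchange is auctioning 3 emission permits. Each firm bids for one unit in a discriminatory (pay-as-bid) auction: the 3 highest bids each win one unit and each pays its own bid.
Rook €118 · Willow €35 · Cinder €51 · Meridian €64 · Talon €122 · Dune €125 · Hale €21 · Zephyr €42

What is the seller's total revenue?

Bids ranked high→low: 125 (Dune), 122 (Talon), 118 (Rook), 64 (Meridian), 51 (Cinder), …
The 3 highest are Dune, Talon, Rook.
Total revenue = 125 + 122 + 118 = €365.

Total revenue: €365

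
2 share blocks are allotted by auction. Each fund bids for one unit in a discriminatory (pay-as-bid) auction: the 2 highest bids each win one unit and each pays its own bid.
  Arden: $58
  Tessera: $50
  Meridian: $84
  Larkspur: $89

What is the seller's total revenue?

Total revenue: $173

Sorting: 89 (Larkspur), 84 (Meridian), 58 (Arden), 50 (Tessera)
The 2 highest are Larkspur, Meridian.
Total revenue = 89 + 84 = $173.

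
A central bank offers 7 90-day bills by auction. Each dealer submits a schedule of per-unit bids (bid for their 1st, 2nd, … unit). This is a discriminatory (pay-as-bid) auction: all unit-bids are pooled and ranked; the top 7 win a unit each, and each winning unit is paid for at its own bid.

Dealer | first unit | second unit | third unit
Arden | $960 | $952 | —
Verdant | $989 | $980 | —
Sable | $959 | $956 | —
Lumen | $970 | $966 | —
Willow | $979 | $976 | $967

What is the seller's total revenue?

All unit-bids, highest first — top 7: 989 (Verdant-1), 980 (Verdant-2), 979 (Willow-1), 976 (Willow-2), 970 (Lumen-1), 967 (Willow-3), 966 (Lumen-2)
Next rejected bid: $960 (not a price — pay-as-bid).
Each winning unit pays its own bid.
Revenue = 989 + 980 + 979 + 976 + 970 + 967 + 966 = $6,827.

Total revenue: $6,827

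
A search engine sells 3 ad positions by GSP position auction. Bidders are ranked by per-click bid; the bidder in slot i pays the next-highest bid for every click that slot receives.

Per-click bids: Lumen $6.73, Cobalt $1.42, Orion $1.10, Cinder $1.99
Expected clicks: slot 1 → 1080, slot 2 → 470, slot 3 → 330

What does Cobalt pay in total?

Cobalt pays $363.00

Per-click bids in order: $6.73 (Lumen) > $1.99 (Cinder) > $1.42 (Cobalt) > $1.10 (Orion)
Cobalt holds slot 3 → pays next bid $1.10 × 330 clicks = $363.00.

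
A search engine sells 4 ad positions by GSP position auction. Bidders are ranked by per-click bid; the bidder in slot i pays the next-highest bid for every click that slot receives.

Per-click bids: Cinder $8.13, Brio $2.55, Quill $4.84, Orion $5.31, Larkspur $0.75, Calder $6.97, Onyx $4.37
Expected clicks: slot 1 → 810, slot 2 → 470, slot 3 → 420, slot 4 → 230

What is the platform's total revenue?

Sorting advertisers: $8.13 (Cinder) > $6.97 (Calder) > $5.31 (Orion) > $4.84 (Quill) > $4.37 (Onyx) > …
Slot 1: Cinder pays $6.97 × 810 = $5645.70
Slot 2: Calder pays $5.31 × 470 = $2495.70
Slot 3: Orion pays $4.84 × 420 = $2032.80
Slot 4: Quill pays $4.37 × 230 = $1005.10
Total = $11179.30

Total revenue: $11179.30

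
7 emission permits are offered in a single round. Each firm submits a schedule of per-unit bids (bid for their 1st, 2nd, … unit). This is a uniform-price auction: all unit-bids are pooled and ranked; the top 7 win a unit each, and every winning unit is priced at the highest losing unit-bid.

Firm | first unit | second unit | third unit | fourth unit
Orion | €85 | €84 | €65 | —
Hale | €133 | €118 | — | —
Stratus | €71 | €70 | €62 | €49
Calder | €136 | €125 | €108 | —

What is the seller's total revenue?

Merging the schedules and taking the best 7: 136 (Calder-1), 133 (Hale-1), 125 (Calder-2), 118 (Hale-2), 108 (Calder-3), 85 (Orion-1), 84 (Orion-2)
Highest rejected unit-bid = €71.
Allocation: Calder 3, Hale 2, Orion 2. Every unit priced at €71.
Revenue = 7 × 71 = €497.

Total revenue: €497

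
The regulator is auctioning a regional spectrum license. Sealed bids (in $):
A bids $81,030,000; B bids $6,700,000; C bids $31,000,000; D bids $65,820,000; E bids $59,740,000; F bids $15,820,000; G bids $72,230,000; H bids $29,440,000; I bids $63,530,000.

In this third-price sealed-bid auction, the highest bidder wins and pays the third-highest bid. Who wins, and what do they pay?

Sorting bids: 81,030,000 (A) > 72,230,000 (G) > 65,820,000 (D) > 63,530,000 (I) > 59,740,000 (E) > 31,000,000 (C) > …
A wins; payment is bid #3 in the ranking = $65,820,000.

A pays $65,820,000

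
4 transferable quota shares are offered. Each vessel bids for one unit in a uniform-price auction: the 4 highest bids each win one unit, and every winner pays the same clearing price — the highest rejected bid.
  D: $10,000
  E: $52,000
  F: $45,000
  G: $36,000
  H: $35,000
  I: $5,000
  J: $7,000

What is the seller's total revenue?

Total revenue: $40,000

Bids ranked high→low: 52,000 (E), 45,000 (F), 36,000 (G), 35,000 (H), 10,000 (D), 7,000 (J), …
Winners (4 units): E, F, G, H.
Highest unsuccessful bid: $10,000 → clearing price.
Total revenue = 4 × $10,000 = $40,000.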